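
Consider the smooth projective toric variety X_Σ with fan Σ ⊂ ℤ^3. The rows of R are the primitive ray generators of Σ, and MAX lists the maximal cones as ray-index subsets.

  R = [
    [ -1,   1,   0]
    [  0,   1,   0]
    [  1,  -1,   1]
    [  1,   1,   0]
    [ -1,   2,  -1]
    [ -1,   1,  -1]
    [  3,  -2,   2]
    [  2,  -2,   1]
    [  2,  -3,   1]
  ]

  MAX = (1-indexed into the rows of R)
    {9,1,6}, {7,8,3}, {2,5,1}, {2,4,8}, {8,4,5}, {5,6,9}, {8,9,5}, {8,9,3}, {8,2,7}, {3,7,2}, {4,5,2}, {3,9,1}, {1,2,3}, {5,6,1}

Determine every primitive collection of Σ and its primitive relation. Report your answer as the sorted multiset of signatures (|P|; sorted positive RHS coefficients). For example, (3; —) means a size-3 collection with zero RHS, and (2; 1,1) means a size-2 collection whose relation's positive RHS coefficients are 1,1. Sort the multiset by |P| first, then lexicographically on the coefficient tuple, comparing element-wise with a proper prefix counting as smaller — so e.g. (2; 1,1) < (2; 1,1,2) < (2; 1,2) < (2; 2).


18 minimal non-faces of Δ(Σ) (on 9 rays):

  P = {3,6}:  v_{3} + v_{6} = 0  →  sig = (2; —)
  P = {1,8}:  v_{1} + v_{8} = v_{3}  →  sig = (2; 1)
  P = {2,6}:  v_{2} + v_{6} = v_{5}  →  sig = (2; 1)
  P = {2,9}:  v_{2} + v_{9} = v_{8}  →  sig = (2; 1)
  P = {3,5}:  v_{3} + v_{5} = v_{2}  →  sig = (2; 1)
  P = {6,7}:  v_{6} + v_{7} = v_{2} + v_{8}  →  sig = (2; 1,1)
  P = {6,8}:  v_{6} + v_{8} = v_{5} + v_{9}  →  sig = (2; 1,1)
  P = {1,7}:  v_{1} + v_{7} = v_{2} + 2·v_{3}  →  sig = (2; 1,2)
  P = {3,4}:  v_{3} + v_{4} = 2·v_{2} + v_{8}  →  sig = (2; 1,2)
  P = {4,6}:  v_{4} + v_{6} = 2·v_{5} + v_{8}  →  sig = (2; 1,2)
  P = {4,9}:  v_{4} + v_{9} = v_{5} + 2·v_{8}  →  sig = (2; 1,2)
  P = {5,7}:  v_{5} + v_{7} = 2·v_{2} + v_{8}  →  sig = (2; 1,2)
  P = {7,9}:  v_{7} + v_{9} = v_{3} + 2·v_{8}  →  sig = (2; 1,2)
  P = {1,4}:  v_{1} + v_{4} = 2·v_{2}  →  sig = (2; 2)
  P = {4,7}:  v_{4} + v_{7} = 3·v_{2} + 2·v_{8}  →  sig = (2; 2,3)
  P = {1,5,9}:  v_{1} + v_{5} + v_{9} = 0  →  sig = (3; —)
  P = {2,3,8}:  v_{2} + v_{3} + v_{8} = v_{7}  →  sig = (3; 1)
  P = {2,5,8}:  v_{2} + v_{5} + v_{8} = v_{4}  →  sig = (3; 1)

so the primitive-relation signature multiset is
{ (2; —),  (2; 1) ×4,  (2; 1,1) ×2,  (2; 1,2) ×6,  (2; 2),  (2; 2,3),  (3; —),  (3; 1) ×2 }


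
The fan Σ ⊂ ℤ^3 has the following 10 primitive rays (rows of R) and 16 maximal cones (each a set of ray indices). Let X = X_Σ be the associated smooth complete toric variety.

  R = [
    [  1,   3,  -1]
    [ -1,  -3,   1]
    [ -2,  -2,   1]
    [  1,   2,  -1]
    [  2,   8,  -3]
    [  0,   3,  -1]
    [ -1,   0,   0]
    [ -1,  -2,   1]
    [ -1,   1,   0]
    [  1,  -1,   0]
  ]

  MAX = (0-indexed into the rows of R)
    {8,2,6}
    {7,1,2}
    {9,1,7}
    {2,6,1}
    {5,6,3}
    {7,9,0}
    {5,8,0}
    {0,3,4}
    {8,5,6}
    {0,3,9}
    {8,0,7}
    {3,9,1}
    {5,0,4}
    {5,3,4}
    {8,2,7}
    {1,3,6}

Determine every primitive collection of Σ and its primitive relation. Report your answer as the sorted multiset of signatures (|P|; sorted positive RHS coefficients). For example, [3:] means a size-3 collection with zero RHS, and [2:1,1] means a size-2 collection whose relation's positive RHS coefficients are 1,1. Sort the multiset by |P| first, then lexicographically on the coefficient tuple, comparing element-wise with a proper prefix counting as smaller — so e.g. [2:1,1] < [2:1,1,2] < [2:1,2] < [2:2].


Σ has 22 primitive collections:

  P={0,1}:  v_{0} + v_{1} = 0 ; sig = [2:]
  P={3,7}:  v_{3} + v_{7} = 0 ; sig = [2:]
  P={8,9}:  v_{8} + v_{9} = 0 ; sig = [2:]
  P={0,2}:  v_{0} + v_{2} = v_{8} ; sig = [2:1]
  P={0,6}:  v_{0} + v_{6} = v_{5} ; sig = [2:1]
  P={1,5}:  v_{1} + v_{5} = v_{6} ; sig = [2:1]
  P={1,8}:  v_{1} + v_{8} = v_{2} ; sig = [2:1]
  P={2,3}:  v_{2} + v_{3} = v_{6} ; sig = [2:1]
  P={2,9}:  v_{2} + v_{9} = v_{1} ; sig = [2:1]
  P={3,8}:  v_{3} + v_{8} = v_{5} ; sig = [2:1]
  P={5,7}:  v_{5} + v_{7} = v_{8} ; sig = [2:1]
  P={5,9}:  v_{5} + v_{9} = v_{3} ; sig = [2:1]
  P={6,7}:  v_{6} + v_{7} = v_{2} ; sig = [2:1]
  P={1,4}:  v_{1} + v_{4} = v_{3} + v_{5} ; sig = [2:1,1]
  P={2,5}:  v_{2} + v_{5} = v_{6} + v_{8} ; sig = [2:1,1]
  P={4,7}:  v_{4} + v_{7} = v_{0} + v_{5} ; sig = [2:1,1]
  P={6,9}:  v_{6} + v_{9} = v_{1} + v_{3} ; sig = [2:1,1]
  P={4,6}:  v_{4} + v_{6} = v_{3} + 2·v_{5} ; sig = [2:1,2]
  P={4,8}:  v_{4} + v_{8} = v_{0} + 2·v_{5} ; sig = [2:1,2]
  P={4,9}:  v_{4} + v_{9} = v_{0} + 2·v_{3} ; sig = [2:1,2]
  P={2,4}:  v_{2} + v_{4} = 2·v_{5} ; sig = [2:2]
  P={0,3,5}:  v_{0} + v_{3} + v_{5} = v_{4} ; sig = [3:1]

Signatures (|P|; sorted positive RHS coefficients), sorted:
    |P|=2: 21 collections, coeffs (), (), (), (1), (1), (1), (1), (1), (1), (1), (1), (1), (1), (1,1), (1,1), (1,1), (1,1), (1,2), (1,2), (1,2), (2)
    |P|=3: 1 collection, coeffs (1)


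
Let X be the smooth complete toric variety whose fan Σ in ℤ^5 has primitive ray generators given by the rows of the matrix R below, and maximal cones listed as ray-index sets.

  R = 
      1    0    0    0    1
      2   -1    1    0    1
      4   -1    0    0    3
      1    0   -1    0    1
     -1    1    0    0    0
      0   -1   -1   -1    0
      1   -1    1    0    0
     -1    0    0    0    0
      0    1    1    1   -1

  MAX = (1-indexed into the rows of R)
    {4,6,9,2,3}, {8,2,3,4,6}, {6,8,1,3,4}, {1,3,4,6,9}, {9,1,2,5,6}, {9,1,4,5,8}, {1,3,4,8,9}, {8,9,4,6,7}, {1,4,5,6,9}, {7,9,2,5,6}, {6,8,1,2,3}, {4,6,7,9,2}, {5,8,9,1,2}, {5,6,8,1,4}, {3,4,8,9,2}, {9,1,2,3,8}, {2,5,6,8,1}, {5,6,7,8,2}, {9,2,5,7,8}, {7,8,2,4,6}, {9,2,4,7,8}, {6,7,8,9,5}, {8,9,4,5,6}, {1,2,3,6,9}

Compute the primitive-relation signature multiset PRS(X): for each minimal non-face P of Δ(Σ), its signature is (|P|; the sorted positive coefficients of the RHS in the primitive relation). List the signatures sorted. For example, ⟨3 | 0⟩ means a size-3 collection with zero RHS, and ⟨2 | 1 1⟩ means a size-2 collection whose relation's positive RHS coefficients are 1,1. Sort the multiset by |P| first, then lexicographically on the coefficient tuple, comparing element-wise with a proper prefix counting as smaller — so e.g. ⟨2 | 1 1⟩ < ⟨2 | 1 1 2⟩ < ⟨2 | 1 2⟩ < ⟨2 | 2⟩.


Minimal non-faces — 9 found among 9 rays, 24 max cones:

  {1,7}:  v_{1} + v_{7} = v_{2}  ⟹  sig = ⟨2 | 1⟩
  {3,7}:  v_{3} + v_{7} = 2·v_{2} + v_{4}  ⟹  sig = ⟨2 | 1 2⟩
  {3,5}:  v_{3} + v_{5} = 3·v_{1}  ⟹  sig = ⟨2 | 3⟩
  {1,2,4}:  v_{1} + v_{2} + v_{4} = v_{3}  ⟹  sig = ⟨3 | 1⟩
  {4,5,7}:  v_{4} + v_{5} + v_{7} = v_{1}  ⟹  sig = ⟨3 | 1⟩
  {2,4,5}:  v_{2} + v_{4} + v_{5} = 2·v_{1}  ⟹  sig = ⟨3 | 2⟩
  {1,6,8,9}:  v_{1} + v_{6} + v_{8} + v_{9} = 0  ⟹  sig = ⟨4 | 0⟩
  {2,6,8,9}:  v_{2} + v_{6} + v_{8} + v_{9} = v_{7}  ⟹  sig = ⟨4 | 1⟩
  {3,6,8,9}:  v_{3} + v_{6} + v_{8} + v_{9} = v_{2} + v_{4}  ⟹  sig = ⟨4 | 1 1⟩

Signatures (|P|; sorted positive RHS coefficients), sorted:
[⟨2 | 1⟩, ⟨2 | 1 2⟩, ⟨2 | 3⟩, ⟨3 | 1⟩, ⟨3 | 1⟩, ⟨3 | 2⟩, ⟨4 | 0⟩, ⟨4 | 1⟩, ⟨4 | 1 1⟩]


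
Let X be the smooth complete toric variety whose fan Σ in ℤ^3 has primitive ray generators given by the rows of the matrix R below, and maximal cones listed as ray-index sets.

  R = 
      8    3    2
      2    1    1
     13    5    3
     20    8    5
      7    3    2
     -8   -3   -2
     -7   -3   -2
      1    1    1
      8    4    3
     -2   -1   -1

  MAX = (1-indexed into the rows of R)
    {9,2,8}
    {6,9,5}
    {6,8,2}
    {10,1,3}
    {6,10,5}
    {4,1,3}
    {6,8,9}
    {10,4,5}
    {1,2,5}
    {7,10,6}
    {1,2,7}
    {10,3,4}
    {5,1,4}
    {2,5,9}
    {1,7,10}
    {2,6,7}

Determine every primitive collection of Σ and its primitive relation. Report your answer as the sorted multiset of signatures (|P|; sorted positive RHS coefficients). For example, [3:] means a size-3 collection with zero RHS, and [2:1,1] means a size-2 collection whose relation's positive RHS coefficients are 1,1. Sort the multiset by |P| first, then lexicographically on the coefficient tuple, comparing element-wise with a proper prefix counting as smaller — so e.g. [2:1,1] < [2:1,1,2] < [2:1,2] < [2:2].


Primitive collections (25):

  P = {1,6}:  v_{1} + v_{6} = 0  →  sig = [2:]
  P = {2,10}:  v_{2} + v_{10} = 0  →  sig = [2:]
  P = {5,7}:  v_{5} + v_{7} = 0  →  sig = [2:]
  P = {3,5}:  v_{3} + v_{5} = v_{4}  →  sig = [2:1]
  P = {4,7}:  v_{4} + v_{7} = v_{3}  →  sig = [2:1]
  P = {5,8}:  v_{5} + v_{8} = v_{9}  →  sig = [2:1]
  P = {7,9}:  v_{7} + v_{9} = v_{8}  →  sig = [2:1]
  P = {1,8}:  v_{1} + v_{8} = v_{2} + v_{5}  →  sig = [2:1,1]
  P = {2,3}:  v_{2} + v_{3} = v_{1} + v_{5}  →  sig = [2:1,1]
  P = {3,6}:  v_{3} + v_{6} = v_{5} + v_{10}  →  sig = [2:1,1]
  P = {3,7}:  v_{3} + v_{7} = v_{1} + v_{10}  →  sig = [2:1,1]
  P = {7,8}:  v_{7} + v_{8} = v_{2} + v_{6}  →  sig = [2:1,1]
  P = {8,10}:  v_{8} + v_{10} = v_{5} + v_{6}  →  sig = [2:1,1]
  P = {1,9}:  v_{1} + v_{9} = v_{2} + 2·v_{5}  →  sig = [2:1,2]
  P = {2,4}:  v_{2} + v_{4} = v_{1} + 2·v_{5}  →  sig = [2:1,2]
  P = {4,6}:  v_{4} + v_{6} = 2·v_{5} + v_{10}  →  sig = [2:1,2]
  P = {9,10}:  v_{9} + v_{10} = 2·v_{5} + v_{6}  →  sig = [2:1,2]
  P = {3,8}:  v_{3} + v_{8} = 2·v_{5}  →  sig = [2:2]
  P = {3,9}:  v_{3} + v_{9} = 3·v_{5}  →  sig = [2:3]
  P = {4,8}:  v_{4} + v_{8} = 3·v_{5}  →  sig = [2:3]
  P = {4,9}:  v_{4} + v_{9} = 4·v_{5}  →  sig = [2:4]
  P = {1,5,10}:  v_{1} + v_{5} + v_{10} = v_{3}  →  sig = [3:1]
  P = {2,5,6}:  v_{2} + v_{5} + v_{6} = v_{8}  →  sig = [3:1]
  P = {1,4,10}:  v_{1} + v_{4} + v_{10} = 2·v_{3}  →  sig = [3:2]
  P = {2,6,9}:  v_{2} + v_{6} + v_{9} = 2·v_{8}  →  sig = [3:2]

so the primitive-relation signature multiset is
    [2:]
    [2:]
    [2:]
    [2:1]
    [2:1]
    [2:1]
    [2:1]
    [2:1,1]
    [2:1,1]
    [2:1,1]
    [2:1,1]
    [2:1,1]
    [2:1,1]
    [2:1,2]
    [2:1,2]
    [2:1,2]
    [2:1,2]
    [2:2]
    [2:3]
    [2:3]
    [2:4]
    [3:1]
    [3:1]
    [3:2]
    [3:2]


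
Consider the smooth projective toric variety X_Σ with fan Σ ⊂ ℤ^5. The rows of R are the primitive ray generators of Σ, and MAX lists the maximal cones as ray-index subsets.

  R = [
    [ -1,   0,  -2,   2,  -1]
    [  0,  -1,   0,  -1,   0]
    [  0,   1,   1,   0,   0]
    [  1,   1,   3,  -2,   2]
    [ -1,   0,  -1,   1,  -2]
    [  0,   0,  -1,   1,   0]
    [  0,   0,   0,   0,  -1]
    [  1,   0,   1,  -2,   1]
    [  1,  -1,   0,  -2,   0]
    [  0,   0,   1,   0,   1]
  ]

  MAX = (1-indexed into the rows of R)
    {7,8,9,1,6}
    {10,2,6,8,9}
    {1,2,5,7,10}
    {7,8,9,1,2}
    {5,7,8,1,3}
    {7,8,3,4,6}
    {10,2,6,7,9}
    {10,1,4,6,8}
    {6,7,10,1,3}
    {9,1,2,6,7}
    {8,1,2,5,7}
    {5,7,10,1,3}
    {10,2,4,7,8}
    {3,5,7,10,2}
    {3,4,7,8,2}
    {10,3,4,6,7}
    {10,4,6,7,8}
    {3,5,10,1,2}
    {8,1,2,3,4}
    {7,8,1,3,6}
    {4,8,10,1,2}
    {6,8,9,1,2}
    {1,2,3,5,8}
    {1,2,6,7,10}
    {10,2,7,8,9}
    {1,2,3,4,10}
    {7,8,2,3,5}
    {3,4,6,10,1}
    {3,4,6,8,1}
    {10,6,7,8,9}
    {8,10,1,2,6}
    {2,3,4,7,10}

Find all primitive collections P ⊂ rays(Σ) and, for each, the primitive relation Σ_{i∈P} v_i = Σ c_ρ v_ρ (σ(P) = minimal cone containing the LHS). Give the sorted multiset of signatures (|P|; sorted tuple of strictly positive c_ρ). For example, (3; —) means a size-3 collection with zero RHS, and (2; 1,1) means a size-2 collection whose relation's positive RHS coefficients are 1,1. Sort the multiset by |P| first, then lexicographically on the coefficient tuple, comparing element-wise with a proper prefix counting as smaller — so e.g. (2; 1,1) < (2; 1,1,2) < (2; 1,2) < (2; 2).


The 14 primitive collections of Σ (r=10, n=5):

  P = {3,9}:  v_{3} + v_{9} = v_{7} + v_{8}  so sig = (2; 1,1)
  P = {5,6}:  v_{5} + v_{6} = v_{1} + v_{7}  so sig = (2; 1,1)
  P = {5,9}:  v_{5} + v_{9} = v_{1} + v_{2} + 2·v_{7} + v_{8}  so sig = (2; 1,1,1,2)
  P = {4,9}:  v_{4} + v_{9} = v_{7} + 2·v_{8} + v_{10}  so sig = (2; 1,1,2)
  P = {4,5}:  v_{4} + v_{5} = v_{2} + 2·v_{3}  so sig = (2; 1,2)
  P = {2,3,6}:  v_{2} + v_{3} + v_{6} = 0  so sig = (3; —)
  P = {1,4,7}:  v_{1} + v_{4} + v_{7} = v_{3}  so sig = (3; 1)
  P = {3,8,10}:  v_{3} + v_{8} + v_{10} = v_{4}  so sig = (3; 1)
  P = {1,9,10}:  v_{1} + v_{9} + v_{10} = v_{2} + v_{6}  so sig = (3; 1,1)
  P = {2,4,6}:  v_{2} + v_{4} + v_{6} = v_{8} + v_{10}  so sig = (3; 1,1)
  P = {5,8,10}:  v_{5} + v_{8} + v_{10} = v_{2} + v_{3}  so sig = (3; 1,1)
  P = {1,7,8,10}:  v_{1} + v_{7} + v_{8} + v_{10} = 0  so sig = (4; —)
  P = {1,2,3,7}:  v_{1} + v_{2} + v_{3} + v_{7} = v_{5}  so sig = (4; 1)
  P = {2,6,7,8}:  v_{2} + v_{6} + v_{7} + v_{8} = v_{9}  so sig = (4; 1)

Hence PRS(X_Σ) =
    |P|=2: 5 collections, coeffs (1,1), (1,1), (1,1,1,2), (1,1,2), (1,2)
    |P|=3: 6 collections, coeffs (), (1), (1), (1,1), (1,1), (1,1)
    |P|=4: 3 collections, coeffs (), (1), (1)


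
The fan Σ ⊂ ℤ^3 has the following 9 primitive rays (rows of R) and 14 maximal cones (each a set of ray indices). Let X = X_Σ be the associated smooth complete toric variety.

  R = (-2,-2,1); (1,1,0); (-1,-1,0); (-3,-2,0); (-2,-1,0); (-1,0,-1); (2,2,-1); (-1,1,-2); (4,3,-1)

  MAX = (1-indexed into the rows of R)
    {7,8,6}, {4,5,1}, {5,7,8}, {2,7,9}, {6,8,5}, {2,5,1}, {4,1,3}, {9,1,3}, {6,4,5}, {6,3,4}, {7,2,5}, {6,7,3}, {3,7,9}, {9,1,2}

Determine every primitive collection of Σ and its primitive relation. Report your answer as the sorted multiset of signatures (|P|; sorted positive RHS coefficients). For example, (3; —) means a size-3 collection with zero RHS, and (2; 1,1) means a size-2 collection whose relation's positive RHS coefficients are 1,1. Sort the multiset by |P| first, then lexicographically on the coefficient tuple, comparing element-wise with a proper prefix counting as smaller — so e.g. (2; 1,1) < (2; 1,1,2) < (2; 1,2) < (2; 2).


Σ has 16 primitive collections:

  P = {1,7}:  v_{1} + v_{7} = 0  ⟹  sig = (2; —)
  P = {2,3}:  v_{2} + v_{3} = 0  ⟹  sig = (2; —)
  P = {1,6}:  v_{1} + v_{6} = v_{4}  ⟹  sig = (2; 1)
  P = {2,4}:  v_{2} + v_{4} = v_{5}  ⟹  sig = (2; 1)
  P = {3,5}:  v_{3} + v_{5} = v_{4}  ⟹  sig = (2; 1)
  P = {4,7}:  v_{4} + v_{7} = v_{6}  ⟹  sig = (2; 1)
  P = {5,9}:  v_{5} + v_{9} = v_{7}  ⟹  sig = (2; 1)
  P = {1,8}:  v_{1} + v_{8} = v_{5} + v_{6}  ⟹  sig = (2; 1,1)
  P = {2,6}:  v_{2} + v_{6} = v_{5} + v_{7}  ⟹  sig = (2; 1,1)
  P = {4,9}:  v_{4} + v_{9} = v_{3} + v_{7}  ⟹  sig = (2; 1,1)
  P = {4,8}:  v_{4} + v_{8} = v_{5} + 2·v_{6}  ⟹  sig = (2; 1,2)
  P = {6,9}:  v_{6} + v_{9} = v_{3} + 2·v_{7}  ⟹  sig = (2; 1,2)
  P = {8,9}:  v_{8} + v_{9} = v_{6} + 2·v_{7}  ⟹  sig = (2; 1,2)
  P = {3,8}:  v_{3} + v_{8} = 2·v_{6}  ⟹  sig = (2; 2)
  P = {2,8}:  v_{2} + v_{8} = 2·v_{5} + 2·v_{7}  ⟹  sig = (2; 2,2)
  P = {5,6,7}:  v_{5} + v_{6} + v_{7} = v_{8}  ⟹  sig = (3; 1)

so the primitive-relation signature multiset is
[(2; —), (2; —), (2; 1), (2; 1), (2; 1), (2; 1), (2; 1), (2; 1,1), (2; 1,1), (2; 1,1), (2; 1,2), (2; 1,2), (2; 1,2), (2; 2), (2; 2,2), (3; 1)]


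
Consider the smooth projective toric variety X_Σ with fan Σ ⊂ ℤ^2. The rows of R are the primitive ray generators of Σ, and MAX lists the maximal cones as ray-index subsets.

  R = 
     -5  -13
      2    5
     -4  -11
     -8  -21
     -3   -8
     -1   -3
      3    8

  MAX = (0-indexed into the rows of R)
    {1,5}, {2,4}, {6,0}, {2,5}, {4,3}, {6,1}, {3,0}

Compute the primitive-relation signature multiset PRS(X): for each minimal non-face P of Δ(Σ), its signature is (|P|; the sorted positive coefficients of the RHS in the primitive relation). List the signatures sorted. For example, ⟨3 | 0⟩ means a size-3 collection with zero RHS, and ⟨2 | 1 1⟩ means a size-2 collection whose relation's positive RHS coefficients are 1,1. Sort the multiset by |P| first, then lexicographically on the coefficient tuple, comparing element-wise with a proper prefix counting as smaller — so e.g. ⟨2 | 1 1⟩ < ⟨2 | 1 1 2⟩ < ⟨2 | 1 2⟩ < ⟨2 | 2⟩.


Minimal non-faces — 14 found among 7 rays, 7 max cones:

  {4,6}:  v_{4} + v_{6} = 0 ; sig = ⟨2 | 0⟩
  {0,1}:  v_{0} + v_{1} = v_{4} ; sig = ⟨2 | 1⟩
  {0,4}:  v_{0} + v_{4} = v_{3} ; sig = ⟨2 | 1⟩
  {1,4}:  v_{1} + v_{4} = v_{5} ; sig = ⟨2 | 1⟩
  {2,6}:  v_{2} + v_{6} = v_{5} ; sig = ⟨2 | 1⟩
  {3,6}:  v_{3} + v_{6} = v_{0} ; sig = ⟨2 | 1⟩
  {4,5}:  v_{4} + v_{5} = v_{2} ; sig = ⟨2 | 1⟩
  {5,6}:  v_{5} + v_{6} = v_{1} ; sig = ⟨2 | 1⟩
  {0,5}:  v_{0} + v_{5} = 2·v_{4} ; sig = ⟨2 | 2⟩
  {1,2}:  v_{1} + v_{2} = 2·v_{5} ; sig = ⟨2 | 2⟩
  {1,3}:  v_{1} + v_{3} = 2·v_{4} ; sig = ⟨2 | 2⟩
  {0,2}:  v_{0} + v_{2} = 3·v_{4} ; sig = ⟨2 | 3⟩
  {3,5}:  v_{3} + v_{5} = 3·v_{4} ; sig = ⟨2 | 3⟩
  {2,3}:  v_{2} + v_{3} = 4·v_{4} ; sig = ⟨2 | 4⟩

so the primitive-relation signature multiset is
{ ⟨2 | 0⟩,  ⟨2 | 1⟩ ×7,  ⟨2 | 2⟩ ×3,  ⟨2 | 3⟩ ×2,  ⟨2 | 4⟩ }


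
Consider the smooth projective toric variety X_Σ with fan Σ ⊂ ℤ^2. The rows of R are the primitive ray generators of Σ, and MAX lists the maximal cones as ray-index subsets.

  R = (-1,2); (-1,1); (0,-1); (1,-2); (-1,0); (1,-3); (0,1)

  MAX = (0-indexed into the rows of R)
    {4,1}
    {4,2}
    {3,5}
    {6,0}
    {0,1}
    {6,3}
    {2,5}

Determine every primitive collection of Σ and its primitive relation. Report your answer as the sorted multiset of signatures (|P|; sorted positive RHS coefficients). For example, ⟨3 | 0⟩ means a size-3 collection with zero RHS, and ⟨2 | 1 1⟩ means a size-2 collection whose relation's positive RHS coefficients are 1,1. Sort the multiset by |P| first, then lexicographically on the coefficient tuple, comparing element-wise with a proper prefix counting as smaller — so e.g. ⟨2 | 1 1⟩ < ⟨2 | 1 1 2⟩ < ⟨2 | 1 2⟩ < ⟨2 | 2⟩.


14 collections generate NE(X_Σ); each relation:

  {0,3}:  v_{0} + v_{3} = 0  ⇒ sig = ⟨2 | 0⟩
  {2,6}:  v_{2} + v_{6} = 0  ⇒ sig = ⟨2 | 0⟩
  {0,2}:  v_{0} + v_{2} = v_{1}  ⇒ sig = ⟨2 | 1⟩
  {0,5}:  v_{0} + v_{5} = v_{2}  ⇒ sig = ⟨2 | 1⟩
  {1,2}:  v_{1} + v_{2} = v_{4}  ⇒ sig = ⟨2 | 1⟩
  {1,3}:  v_{1} + v_{3} = v_{2}  ⇒ sig = ⟨2 | 1⟩
  {1,6}:  v_{1} + v_{6} = v_{0}  ⇒ sig = ⟨2 | 1⟩
  {2,3}:  v_{2} + v_{3} = v_{5}  ⇒ sig = ⟨2 | 1⟩
  {4,6}:  v_{4} + v_{6} = v_{1}  ⇒ sig = ⟨2 | 1⟩
  {5,6}:  v_{5} + v_{6} = v_{3}  ⇒ sig = ⟨2 | 1⟩
  {0,4}:  v_{0} + v_{4} = 2·v_{1}  ⇒ sig = ⟨2 | 2⟩
  {1,5}:  v_{1} + v_{5} = 2·v_{2}  ⇒ sig = ⟨2 | 2⟩
  {3,4}:  v_{3} + v_{4} = 2·v_{2}  ⇒ sig = ⟨2 | 2⟩
  {4,5}:  v_{4} + v_{5} = 3·v_{2}  ⇒ sig = ⟨2 | 3⟩

so the primitive-relation signature multiset is
{ ⟨2 | 0⟩ ×2,  ⟨2 | 1⟩ ×8,  ⟨2 | 2⟩ ×3,  ⟨2 | 3⟩ }


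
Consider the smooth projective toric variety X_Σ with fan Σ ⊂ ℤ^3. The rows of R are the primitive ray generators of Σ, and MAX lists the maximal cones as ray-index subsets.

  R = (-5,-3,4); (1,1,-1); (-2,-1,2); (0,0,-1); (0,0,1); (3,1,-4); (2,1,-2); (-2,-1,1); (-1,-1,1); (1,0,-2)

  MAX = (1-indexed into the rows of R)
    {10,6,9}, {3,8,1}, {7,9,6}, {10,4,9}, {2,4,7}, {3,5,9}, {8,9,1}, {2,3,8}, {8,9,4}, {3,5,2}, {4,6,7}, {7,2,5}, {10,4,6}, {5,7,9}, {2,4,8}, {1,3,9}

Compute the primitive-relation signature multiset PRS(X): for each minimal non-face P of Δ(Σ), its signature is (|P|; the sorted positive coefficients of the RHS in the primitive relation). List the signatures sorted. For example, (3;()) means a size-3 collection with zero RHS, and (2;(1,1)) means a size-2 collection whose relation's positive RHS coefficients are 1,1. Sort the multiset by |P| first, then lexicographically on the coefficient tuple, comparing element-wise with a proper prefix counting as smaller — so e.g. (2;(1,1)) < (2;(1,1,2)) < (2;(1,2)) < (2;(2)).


24 minimal non-faces of Δ(Σ) (on 10 rays):

  P = {2,9}:  v_{2} + v_{9} = 0  ⇒ sig = (2;())
  P = {3,7}:  v_{3} + v_{7} = 0  ⇒ sig = (2;())
  P = {4,5}:  v_{4} + v_{5} = 0  ⇒ sig = (2;())
  P = {3,4}:  v_{3} + v_{4} = v_{8}  ⇒ sig = (2;(1))
  P = {3,6}:  v_{3} + v_{6} = v_{10}  ⇒ sig = (2;(1))
  P = {5,8}:  v_{5} + v_{8} = v_{3}  ⇒ sig = (2;(1))
  P = {7,8}:  v_{7} + v_{8} = v_{4}  ⇒ sig = (2;(1))
  P = {7,10}:  v_{7} + v_{10} = v_{6}  ⇒ sig = (2;(1))
  P = {1,2}:  v_{1} + v_{2} = v_{3} + v_{8}  ⇒ sig = (2;(1,1))
  P = {1,7}:  v_{1} + v_{7} = v_{8} + v_{9}  ⇒ sig = (2;(1,1))
  P = {2,10}:  v_{2} + v_{10} = v_{4} + v_{7}  ⇒ sig = (2;(1,1))
  P = {3,10}:  v_{3} + v_{10} = v_{4} + v_{9}  ⇒ sig = (2;(1,1))
  P = {5,10}:  v_{5} + v_{10} = v_{7} + v_{9}  ⇒ sig = (2;(1,1))
  P = {6,8}:  v_{6} + v_{8} = v_{4} + v_{10}  ⇒ sig = (2;(1,1))
  P = {1,10}:  v_{1} + v_{10} = v_{4} + v_{8} + 2·v_{9}  ⇒ sig = (2;(1,1,2))
  P = {1,4}:  v_{1} + v_{4} = 2·v_{8} + v_{9}  ⇒ sig = (2;(1,2))
  P = {1,5}:  v_{1} + v_{5} = 2·v_{3} + v_{9}  ⇒ sig = (2;(1,2))
  P = {2,6}:  v_{2} + v_{6} = v_{4} + 2·v_{7}  ⇒ sig = (2;(1,2))
  P = {5,6}:  v_{5} + v_{6} = 2·v_{7} + v_{9}  ⇒ sig = (2;(1,2))
  P = {8,10}:  v_{8} + v_{10} = 2·v_{4} + v_{9}  ⇒ sig = (2;(1,2))
  P = {1,6}:  v_{1} + v_{6} = 2·v_{4} + 2·v_{9}  ⇒ sig = (2;(2,2))
  P = {3,8,9}:  v_{3} + v_{8} + v_{9} = v_{1}  ⇒ sig = (3;(1))
  P = {4,7,9}:  v_{4} + v_{7} + v_{9} = v_{10}  ⇒ sig = (3;(1))
  P = {4,6,9}:  v_{4} + v_{6} + v_{9} = 2·v_{10}  ⇒ sig = (3;(2))

Sorted signature multiset PRS(X):
[(2;()), (2;()), (2;()), (2;(1)), (2;(1)), (2;(1)), (2;(1)), (2;(1)), (2;(1,1)), (2;(1,1)), (2;(1,1)), (2;(1,1)), (2;(1,1)), (2;(1,1)), (2;(1,1,2)), (2;(1,2)), (2;(1,2)), (2;(1,2)), (2;(1,2)), (2;(1,2)), (2;(2,2)), (3;(1)), (3;(1)), (3;(2))]


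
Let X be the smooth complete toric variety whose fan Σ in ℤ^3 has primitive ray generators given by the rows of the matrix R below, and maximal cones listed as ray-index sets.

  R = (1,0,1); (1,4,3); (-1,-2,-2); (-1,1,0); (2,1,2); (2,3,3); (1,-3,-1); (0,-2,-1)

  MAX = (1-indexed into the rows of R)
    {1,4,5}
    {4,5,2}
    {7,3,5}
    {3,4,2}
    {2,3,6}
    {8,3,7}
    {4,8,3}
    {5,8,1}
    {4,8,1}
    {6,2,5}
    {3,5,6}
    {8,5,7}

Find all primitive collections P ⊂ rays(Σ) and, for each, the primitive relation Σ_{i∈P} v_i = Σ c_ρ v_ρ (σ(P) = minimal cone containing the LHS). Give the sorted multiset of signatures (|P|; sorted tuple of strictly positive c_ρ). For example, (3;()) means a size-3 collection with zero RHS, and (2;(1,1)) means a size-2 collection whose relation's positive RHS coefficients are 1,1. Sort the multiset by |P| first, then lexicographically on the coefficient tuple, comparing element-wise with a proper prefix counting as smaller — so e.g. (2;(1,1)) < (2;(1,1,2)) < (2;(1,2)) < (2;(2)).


|primitive collections| = 14. Relations:

  {1,3}:  v_{1} + v_{3} = v_{8}  →  sig = (2;(1))
  {2,7}:  v_{2} + v_{7} = v_{5}  →  sig = (2;(1))
  {4,6}:  v_{4} + v_{6} = v_{2}  →  sig = (2;(1))
  {4,7}:  v_{4} + v_{7} = v_{8}  →  sig = (2;(1))
  {6,8}:  v_{6} + v_{8} = v_{5}  →  sig = (2;(1))
  {2,8}:  v_{2} + v_{8} = v_{4} + v_{5}  →  sig = (2;(1,1))
  {1,6}:  v_{1} + v_{6} = v_{4} + 2·v_{5}  →  sig = (2;(1,2))
  {1,7}:  v_{1} + v_{7} = v_{5} + 2·v_{8}  →  sig = (2;(1,2))
  {6,7}:  v_{6} + v_{7} = v_{3} + 2·v_{5}  →  sig = (2;(1,2))
  {1,2}:  v_{1} + v_{2} = 2·v_{4} + 2·v_{5}  →  sig = (2;(2,2))
  {3,4,5}:  v_{3} + v_{4} + v_{5} = 0  →  sig = (3;())
  {2,3,5}:  v_{2} + v_{3} + v_{5} = v_{6}  →  sig = (3;(1))
  {3,5,8}:  v_{3} + v_{5} + v_{8} = v_{7}  →  sig = (3;(1))
  {4,5,8}:  v_{4} + v_{5} + v_{8} = v_{1}  →  sig = (3;(1))

Signatures (|P|; sorted positive RHS coefficients), sorted:
[(2;(1)), (2;(1)), (2;(1)), (2;(1)), (2;(1)), (2;(1,1)), (2;(1,2)), (2;(1,2)), (2;(1,2)), (2;(2,2)), (3;()), (3;(1)), (3;(1)), (3;(1))]


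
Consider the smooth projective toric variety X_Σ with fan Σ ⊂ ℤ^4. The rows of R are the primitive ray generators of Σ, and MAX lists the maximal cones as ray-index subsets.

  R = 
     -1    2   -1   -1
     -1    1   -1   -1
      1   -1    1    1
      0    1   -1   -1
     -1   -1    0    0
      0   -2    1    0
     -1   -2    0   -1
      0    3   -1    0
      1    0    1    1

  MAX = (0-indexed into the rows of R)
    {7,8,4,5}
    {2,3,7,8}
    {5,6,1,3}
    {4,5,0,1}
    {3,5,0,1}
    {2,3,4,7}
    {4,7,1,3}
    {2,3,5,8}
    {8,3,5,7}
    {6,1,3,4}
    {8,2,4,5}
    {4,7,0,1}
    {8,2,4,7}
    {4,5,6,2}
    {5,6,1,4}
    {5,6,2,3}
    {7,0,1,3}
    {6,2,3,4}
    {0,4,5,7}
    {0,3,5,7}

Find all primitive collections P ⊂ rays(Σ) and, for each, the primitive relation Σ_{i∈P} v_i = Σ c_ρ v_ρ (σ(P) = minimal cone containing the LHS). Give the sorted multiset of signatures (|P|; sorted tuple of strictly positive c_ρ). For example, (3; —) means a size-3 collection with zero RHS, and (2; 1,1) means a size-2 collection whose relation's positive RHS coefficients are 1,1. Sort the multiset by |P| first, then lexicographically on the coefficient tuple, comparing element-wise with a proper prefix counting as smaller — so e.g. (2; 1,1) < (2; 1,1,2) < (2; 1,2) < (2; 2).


Δ(Σ) — 9 vertices, 12 min non-faces:

  • {1,2}:  v_{1} + v_{2} = 0  ⇒ sig = (2; —)
  • {6,7}:  v_{6} + v_{7} = v_{1}  ⇒ sig = (2; 1)
  • {6,8}:  v_{6} + v_{8} = v_{5}  ⇒ sig = (2; 1)
  • {0,2}:  v_{0} + v_{2} = v_{5} + v_{7}  ⇒ sig = (2; 1,1)
  • {1,8}:  v_{1} + v_{8} = v_{5} + v_{7}  ⇒ sig = (2; 1,1)
  • {0,6}:  v_{0} + v_{6} = 2·v_{1} + v_{5}  ⇒ sig = (2; 1,2)
  • {0,8}:  v_{0} + v_{8} = 2·v_{5} + 2·v_{7}  ⇒ sig = (2; 2,2)
  • {3,4,8}:  v_{3} + v_{4} + v_{8} = 0  ⇒ sig = (3; —)
  • {1,5,7}:  v_{1} + v_{5} + v_{7} = v_{0}  ⇒ sig = (3; 1)
  • {2,5,7}:  v_{2} + v_{5} + v_{7} = v_{8}  ⇒ sig = (3; 1)
  • {3,4,5}:  v_{3} + v_{4} + v_{5} = v_{6}  ⇒ sig = (3; 1)
  • {0,3,4}:  v_{0} + v_{3} + v_{4} = 2·v_{1}  ⇒ sig = (3; 2)

so the primitive-relation signature multiset is
    |P|=2: 7 collections, coeffs (), (1), (1), (1,1), (1,1), (1,2), (2,2)
    |P|=3: 5 collections, coeffs (), (1), (1), (1), (2)


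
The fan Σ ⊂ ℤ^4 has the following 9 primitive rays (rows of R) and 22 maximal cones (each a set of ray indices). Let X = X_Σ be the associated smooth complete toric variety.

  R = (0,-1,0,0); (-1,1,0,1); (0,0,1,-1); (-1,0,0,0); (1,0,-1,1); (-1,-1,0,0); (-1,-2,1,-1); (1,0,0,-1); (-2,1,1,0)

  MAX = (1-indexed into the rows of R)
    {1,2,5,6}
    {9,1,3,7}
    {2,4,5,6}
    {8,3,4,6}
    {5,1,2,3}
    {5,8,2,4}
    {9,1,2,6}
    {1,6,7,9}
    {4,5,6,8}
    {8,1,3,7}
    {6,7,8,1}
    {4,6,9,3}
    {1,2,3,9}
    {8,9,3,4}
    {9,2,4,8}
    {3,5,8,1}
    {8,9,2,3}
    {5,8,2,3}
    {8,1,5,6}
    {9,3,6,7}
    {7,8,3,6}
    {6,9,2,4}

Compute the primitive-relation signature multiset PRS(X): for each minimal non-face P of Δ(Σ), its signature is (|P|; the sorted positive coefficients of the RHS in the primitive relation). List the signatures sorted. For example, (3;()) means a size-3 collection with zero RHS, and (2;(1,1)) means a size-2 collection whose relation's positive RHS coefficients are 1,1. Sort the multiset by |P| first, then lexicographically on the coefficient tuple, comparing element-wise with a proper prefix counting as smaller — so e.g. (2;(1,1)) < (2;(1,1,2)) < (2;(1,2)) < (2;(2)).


Σ has 15 primitive collections:

  P = {1,4}:  v_{1} + v_{4} = v_{6} ; sig = (2;(1))
  P = {5,9}:  v_{5} + v_{9} = v_{2} ; sig = (2;(1))
  P = {2,7}:  v_{2} + v_{7} = 2·v_{1} + v_{9} ; sig = (2;(1,2))
  P = {4,7}:  v_{4} + v_{7} = v_{3} + 2·v_{6} ; sig = (2;(1,2))
  P = {5,7}:  v_{5} + v_{7} = 2·v_{1} ; sig = (2;(2))
  P = {1,2,8}:  v_{1} + v_{2} + v_{8} = 0 ; sig = (3;())
  P = {3,4,5}:  v_{3} + v_{4} + v_{5} = 0 ; sig = (3;())
  P = {1,3,6}:  v_{1} + v_{3} + v_{6} = v_{7} ; sig = (3;(1))
  P = {2,3,4}:  v_{2} + v_{3} + v_{4} = v_{9} ; sig = (3;(1))
  P = {2,6,8}:  v_{2} + v_{6} + v_{8} = v_{4} ; sig = (3;(1))
  P = {3,5,6}:  v_{3} + v_{5} + v_{6} = v_{1} ; sig = (3;(1))
  P = {1,8,9}:  v_{1} + v_{8} + v_{9} = v_{3} + v_{4} ; sig = (3;(1,1))
  P = {2,3,6}:  v_{2} + v_{3} + v_{6} = v_{1} + v_{9} ; sig = (3;(1,1))
  P = {7,8,9}:  v_{7} + v_{8} + v_{9} = 2·v_{3} + v_{4} + v_{6} ; sig = (3;(1,1,2))
  P = {6,8,9}:  v_{6} + v_{8} + v_{9} = v_{3} + 2·v_{4} ; sig = (3;(1,2))

Sorted signature multiset PRS(X):
    (2;(1))
    (2;(1))
    (2;(1,2))
    (2;(1,2))
    (2;(2))
    (3;())
    (3;())
    (3;(1))
    (3;(1))
    (3;(1))
    (3;(1))
    (3;(1,1))
    (3;(1,1))
    (3;(1,1,2))
    (3;(1,2))


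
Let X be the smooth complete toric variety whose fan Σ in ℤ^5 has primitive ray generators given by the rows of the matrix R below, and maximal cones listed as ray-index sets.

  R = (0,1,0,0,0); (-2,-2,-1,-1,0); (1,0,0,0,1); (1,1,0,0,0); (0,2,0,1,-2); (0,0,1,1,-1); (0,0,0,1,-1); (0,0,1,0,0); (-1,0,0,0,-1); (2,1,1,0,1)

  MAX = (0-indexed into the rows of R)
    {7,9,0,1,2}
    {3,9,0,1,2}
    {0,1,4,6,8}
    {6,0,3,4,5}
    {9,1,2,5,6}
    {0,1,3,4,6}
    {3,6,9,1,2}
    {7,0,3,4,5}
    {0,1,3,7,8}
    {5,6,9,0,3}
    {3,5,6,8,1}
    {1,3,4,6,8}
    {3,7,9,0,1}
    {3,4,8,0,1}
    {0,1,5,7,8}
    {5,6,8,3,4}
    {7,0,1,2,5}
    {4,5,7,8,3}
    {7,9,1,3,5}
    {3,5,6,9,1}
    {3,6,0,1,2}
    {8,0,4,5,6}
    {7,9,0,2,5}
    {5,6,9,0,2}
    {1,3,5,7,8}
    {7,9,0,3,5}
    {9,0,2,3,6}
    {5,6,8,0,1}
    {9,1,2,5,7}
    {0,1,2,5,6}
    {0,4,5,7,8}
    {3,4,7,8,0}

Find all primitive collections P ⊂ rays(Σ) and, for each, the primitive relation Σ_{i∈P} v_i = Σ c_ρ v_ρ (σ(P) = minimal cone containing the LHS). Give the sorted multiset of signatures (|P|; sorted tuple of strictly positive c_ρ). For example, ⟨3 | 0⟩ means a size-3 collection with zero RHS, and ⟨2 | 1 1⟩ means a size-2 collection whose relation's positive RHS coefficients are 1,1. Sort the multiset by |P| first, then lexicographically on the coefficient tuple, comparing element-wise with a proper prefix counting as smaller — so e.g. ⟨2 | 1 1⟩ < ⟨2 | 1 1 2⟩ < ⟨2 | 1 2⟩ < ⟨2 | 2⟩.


14 collections generate NE(X_Σ); each relation:

  P = {2,8}:  v_{2} + v_{8} = 0  →  sig = ⟨2 | 0⟩
  P = {6,7}:  v_{6} + v_{7} = v_{5}  →  sig = ⟨2 | 1⟩
  P = {8,9}:  v_{8} + v_{9} = v_{3} + v_{7}  →  sig = ⟨2 | 1 1⟩
  P = {2,4}:  v_{2} + v_{4} = v_{0} + v_{3} + v_{6}  →  sig = ⟨2 | 1 1 1⟩
  P = {4,9}:  v_{4} + v_{9} = v_{0} + 2·v_{3} + v_{5}  →  sig = ⟨2 | 1 1 2⟩
  P = {2,3,7}:  v_{2} + v_{3} + v_{7} = v_{9}  →  sig = ⟨3 | 1⟩
  P = {2,3,5}:  v_{2} + v_{3} + v_{5} = v_{6} + v_{9}  →  sig = ⟨3 | 1 1⟩
  P = {1,4,5}:  v_{1} + v_{4} + v_{5} = v_{6} + 2·v_{8}  →  sig = ⟨3 | 1 2⟩
  P = {1,4,7}:  v_{1} + v_{4} + v_{7} = 2·v_{8}  →  sig = ⟨3 | 2⟩
  P = {0,1,6,9}:  v_{0} + v_{1} + v_{6} + v_{9} = 0  →  sig = ⟨4 | 0⟩
  P = {0,1,3,5}:  v_{0} + v_{1} + v_{3} + v_{5} = v_{8}  →  sig = ⟨4 | 1⟩
  P = {0,1,5,9}:  v_{0} + v_{1} + v_{5} + v_{9} = v_{7}  →  sig = ⟨4 | 1⟩
  P = {0,3,6,8}:  v_{0} + v_{3} + v_{6} + v_{8} = v_{4}  →  sig = ⟨4 | 1⟩
  P = {0,3,5,8}:  v_{0} + v_{3} + v_{5} + v_{8} = v_{4} + v_{7}  →  sig = ⟨4 | 1 1⟩

Sorted signature multiset PRS(X):
    ⟨2 | 0⟩
    ⟨2 | 1⟩
    ⟨2 | 1 1⟩
    ⟨2 | 1 1 1⟩
    ⟨2 | 1 1 2⟩
    ⟨3 | 1⟩
    ⟨3 | 1 1⟩
    ⟨3 | 1 2⟩
    ⟨3 | 2⟩
    ⟨4 | 0⟩
    ⟨4 | 1⟩
    ⟨4 | 1⟩
    ⟨4 | 1⟩
    ⟨4 | 1 1⟩


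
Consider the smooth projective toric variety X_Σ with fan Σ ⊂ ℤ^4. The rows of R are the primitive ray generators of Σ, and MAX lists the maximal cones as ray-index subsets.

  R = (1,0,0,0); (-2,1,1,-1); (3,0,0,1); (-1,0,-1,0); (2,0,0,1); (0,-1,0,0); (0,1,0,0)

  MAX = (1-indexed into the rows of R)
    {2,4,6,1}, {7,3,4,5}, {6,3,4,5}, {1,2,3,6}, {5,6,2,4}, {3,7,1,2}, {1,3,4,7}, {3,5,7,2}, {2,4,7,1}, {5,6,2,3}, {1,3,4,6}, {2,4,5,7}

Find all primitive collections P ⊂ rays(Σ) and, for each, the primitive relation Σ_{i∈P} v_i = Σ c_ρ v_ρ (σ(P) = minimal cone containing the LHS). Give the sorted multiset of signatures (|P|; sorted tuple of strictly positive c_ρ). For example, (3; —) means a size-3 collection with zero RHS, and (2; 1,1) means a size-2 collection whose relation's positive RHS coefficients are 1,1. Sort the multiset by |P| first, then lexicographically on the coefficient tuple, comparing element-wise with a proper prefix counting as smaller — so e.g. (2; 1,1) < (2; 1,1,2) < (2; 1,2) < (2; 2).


The 3 primitive collections of Σ (r=7, n=4):

  P = {6,7}:  v_{6} + v_{7} = 0 — sig = (2; —)
  P = {1,5}:  v_{1} + v_{5} = v_{3} — sig = (2; 1)
  P = {2,3,4}:  v_{2} + v_{3} + v_{4} = v_{7} — sig = (3; 1)

Signatures (|P|; sorted positive RHS coefficients), sorted:
    (2; —)
    (2; 1)
    (3; 1)


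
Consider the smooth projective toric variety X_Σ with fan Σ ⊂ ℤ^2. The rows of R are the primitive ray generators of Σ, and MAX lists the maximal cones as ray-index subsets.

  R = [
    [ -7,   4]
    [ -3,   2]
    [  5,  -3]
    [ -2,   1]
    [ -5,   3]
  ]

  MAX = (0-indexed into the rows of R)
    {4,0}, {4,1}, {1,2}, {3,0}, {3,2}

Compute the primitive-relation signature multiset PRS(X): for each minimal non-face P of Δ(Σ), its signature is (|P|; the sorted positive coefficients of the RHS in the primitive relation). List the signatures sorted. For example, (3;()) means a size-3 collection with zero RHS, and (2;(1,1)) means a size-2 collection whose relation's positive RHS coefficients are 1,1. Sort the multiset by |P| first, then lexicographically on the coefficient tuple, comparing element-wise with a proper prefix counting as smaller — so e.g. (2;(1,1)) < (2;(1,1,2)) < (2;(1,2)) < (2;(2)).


5 collections generate NE(X_Σ); each relation:

  {2,4}:  v_{2} + v_{4} = 0  ⟹  sig = (2;())
  {0,2}:  v_{0} + v_{2} = v_{3}  ⟹  sig = (2;(1))
  {1,3}:  v_{1} + v_{3} = v_{4}  ⟹  sig = (2;(1))
  {3,4}:  v_{3} + v_{4} = v_{0}  ⟹  sig = (2;(1))
  {0,1}:  v_{0} + v_{1} = 2·v_{4}  ⟹  sig = (2;(2))

Sorted signature multiset PRS(X):
[(2;()), (2;(1)), (2;(1)), (2;(1)), (2;(2))]


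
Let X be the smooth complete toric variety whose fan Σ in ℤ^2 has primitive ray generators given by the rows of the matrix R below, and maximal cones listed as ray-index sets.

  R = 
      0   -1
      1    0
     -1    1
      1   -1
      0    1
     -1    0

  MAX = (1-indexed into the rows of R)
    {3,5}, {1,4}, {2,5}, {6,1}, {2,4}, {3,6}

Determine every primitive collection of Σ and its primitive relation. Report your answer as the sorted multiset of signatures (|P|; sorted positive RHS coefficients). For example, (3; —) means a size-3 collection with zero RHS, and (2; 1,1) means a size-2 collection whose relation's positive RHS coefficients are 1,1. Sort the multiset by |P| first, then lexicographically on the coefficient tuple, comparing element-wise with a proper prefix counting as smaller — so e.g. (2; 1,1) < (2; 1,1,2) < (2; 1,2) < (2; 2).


The 9 primitive collections of Σ (r=6, n=2):

  {1,5}:  v_{1} + v_{5} = 0  →  sig = (2; —)
  {2,6}:  v_{2} + v_{6} = 0  →  sig = (2; —)
  {3,4}:  v_{3} + v_{4} = 0  →  sig = (2; —)
  {1,2}:  v_{1} + v_{2} = v_{4}  →  sig = (2; 1)
  {1,3}:  v_{1} + v_{3} = v_{6}  →  sig = (2; 1)
  {2,3}:  v_{2} + v_{3} = v_{5}  →  sig = (2; 1)
  {4,5}:  v_{4} + v_{5} = v_{2}  →  sig = (2; 1)
  {4,6}:  v_{4} + v_{6} = v_{1}  →  sig = (2; 1)
  {5,6}:  v_{5} + v_{6} = v_{3}  →  sig = (2; 1)

Signatures (|P|; sorted positive RHS coefficients), sorted:
    |P|=2: 9 collections, coeffs (), (), (), (1), (1), (1), (1), (1), (1)


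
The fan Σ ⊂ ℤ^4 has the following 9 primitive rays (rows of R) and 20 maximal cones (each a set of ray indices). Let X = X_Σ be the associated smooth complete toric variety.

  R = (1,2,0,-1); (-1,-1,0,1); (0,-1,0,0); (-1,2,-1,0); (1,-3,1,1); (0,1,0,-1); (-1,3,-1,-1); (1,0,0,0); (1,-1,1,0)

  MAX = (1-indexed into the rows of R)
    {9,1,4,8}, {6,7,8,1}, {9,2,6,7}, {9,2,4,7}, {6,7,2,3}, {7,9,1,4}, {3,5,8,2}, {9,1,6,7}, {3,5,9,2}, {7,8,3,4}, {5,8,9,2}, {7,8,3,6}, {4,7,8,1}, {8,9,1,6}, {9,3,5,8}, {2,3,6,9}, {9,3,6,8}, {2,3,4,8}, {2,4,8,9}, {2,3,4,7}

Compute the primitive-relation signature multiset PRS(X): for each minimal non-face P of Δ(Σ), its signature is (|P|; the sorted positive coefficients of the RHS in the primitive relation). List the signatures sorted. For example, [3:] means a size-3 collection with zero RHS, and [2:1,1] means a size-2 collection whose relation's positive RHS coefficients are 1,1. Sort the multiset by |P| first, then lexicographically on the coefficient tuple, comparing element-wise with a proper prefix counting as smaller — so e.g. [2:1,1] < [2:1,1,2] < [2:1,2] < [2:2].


Δ(Σ) — 9 vertices, 13 min non-faces:

  P={5,7}:  v_{5} + v_{7} = 0  →  sig = [2:]
  P={4,6}:  v_{4} + v_{6} = v_{7}  →  sig = [2:1]
  P={1,2}:  v_{1} + v_{2} = v_{4} + v_{9}  →  sig = [2:1,1]
  P={1,3}:  v_{1} + v_{3} = v_{6} + v_{8}  →  sig = [2:1,1]
  P={1,5}:  v_{1} + v_{5} = v_{8} + v_{9}  →  sig = [2:1,1]
  P={4,5}:  v_{4} + v_{5} = v_{2} + v_{8}  →  sig = [2:1,1]
  P={5,6}:  v_{5} + v_{6} = v_{3} + v_{9}  →  sig = [2:1,1]
  P={2,6,8}:  v_{2} + v_{6} + v_{8} = 0  →  sig = [3:]
  P={3,4,9}:  v_{3} + v_{4} + v_{9} = 0  →  sig = [3:]
  P={2,7,8}:  v_{2} + v_{7} + v_{8} = v_{4}  →  sig = [3:1]
  P={3,7,9}:  v_{3} + v_{7} + v_{9} = v_{6}  →  sig = [3:1]
  P={7,8,9}:  v_{7} + v_{8} + v_{9} = v_{1}  →  sig = [3:1]
  P={2,3,8,9}:  v_{2} + v_{3} + v_{8} + v_{9} = v_{5}  →  sig = [4:1]

Hence PRS(X_Σ) =
    |P|=2: 7 collections, coeffs (), (1), (1,1), (1,1), (1,1), (1,1), (1,1)
    |P|=3: 5 collections, coeffs (), (), (1), (1), (1)
    |P|=4: 1 collection, coeffs (1)


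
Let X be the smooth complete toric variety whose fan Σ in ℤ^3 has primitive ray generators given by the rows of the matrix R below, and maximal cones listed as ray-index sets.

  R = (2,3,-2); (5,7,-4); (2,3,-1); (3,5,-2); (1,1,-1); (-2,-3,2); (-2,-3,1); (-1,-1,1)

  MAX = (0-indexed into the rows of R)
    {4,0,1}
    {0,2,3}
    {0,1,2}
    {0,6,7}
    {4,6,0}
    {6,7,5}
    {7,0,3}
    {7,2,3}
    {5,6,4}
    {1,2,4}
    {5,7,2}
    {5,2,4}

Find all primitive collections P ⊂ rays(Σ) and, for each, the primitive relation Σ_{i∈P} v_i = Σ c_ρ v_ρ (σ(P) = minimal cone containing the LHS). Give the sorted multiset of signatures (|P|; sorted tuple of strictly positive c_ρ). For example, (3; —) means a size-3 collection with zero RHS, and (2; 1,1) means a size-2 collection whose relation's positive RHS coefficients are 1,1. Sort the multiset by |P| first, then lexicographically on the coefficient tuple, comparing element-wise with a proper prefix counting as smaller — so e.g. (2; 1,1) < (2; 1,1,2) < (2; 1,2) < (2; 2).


12 collections generate NE(X_Σ); each relation:

  P={0,5}:  v_{0} + v_{5} = 0 ; sig = (2; —)
  P={2,6}:  v_{2} + v_{6} = 0 ; sig = (2; —)
  P={4,7}:  v_{4} + v_{7} = 0 ; sig = (2; —)
  P={1,5}:  v_{1} + v_{5} = v_{2} + v_{4} ; sig = (2; 1,1)
  P={1,6}:  v_{1} + v_{6} = v_{0} + v_{4} ; sig = (2; 1,1)
  P={1,7}:  v_{1} + v_{7} = v_{0} + v_{2} ; sig = (2; 1,1)
  P={3,4}:  v_{3} + v_{4} = v_{0} + v_{2} ; sig = (2; 1,1)
  P={3,5}:  v_{3} + v_{5} = v_{2} + v_{7} ; sig = (2; 1,1)
  P={3,6}:  v_{3} + v_{6} = v_{0} + v_{7} ; sig = (2; 1,1)
  P={1,3}:  v_{1} + v_{3} = 2·v_{0} + 2·v_{2} ; sig = (2; 2,2)
  P={0,2,4}:  v_{0} + v_{2} + v_{4} = v_{1} ; sig = (3; 1)
  P={0,2,7}:  v_{0} + v_{2} + v_{7} = v_{3} ; sig = (3; 1)

Sorted signature multiset PRS(X):
    (2; —)
    (2; —)
    (2; —)
    (2; 1,1)
    (2; 1,1)
    (2; 1,1)
    (2; 1,1)
    (2; 1,1)
    (2; 1,1)
    (2; 2,2)
    (3; 1)
    (3; 1)


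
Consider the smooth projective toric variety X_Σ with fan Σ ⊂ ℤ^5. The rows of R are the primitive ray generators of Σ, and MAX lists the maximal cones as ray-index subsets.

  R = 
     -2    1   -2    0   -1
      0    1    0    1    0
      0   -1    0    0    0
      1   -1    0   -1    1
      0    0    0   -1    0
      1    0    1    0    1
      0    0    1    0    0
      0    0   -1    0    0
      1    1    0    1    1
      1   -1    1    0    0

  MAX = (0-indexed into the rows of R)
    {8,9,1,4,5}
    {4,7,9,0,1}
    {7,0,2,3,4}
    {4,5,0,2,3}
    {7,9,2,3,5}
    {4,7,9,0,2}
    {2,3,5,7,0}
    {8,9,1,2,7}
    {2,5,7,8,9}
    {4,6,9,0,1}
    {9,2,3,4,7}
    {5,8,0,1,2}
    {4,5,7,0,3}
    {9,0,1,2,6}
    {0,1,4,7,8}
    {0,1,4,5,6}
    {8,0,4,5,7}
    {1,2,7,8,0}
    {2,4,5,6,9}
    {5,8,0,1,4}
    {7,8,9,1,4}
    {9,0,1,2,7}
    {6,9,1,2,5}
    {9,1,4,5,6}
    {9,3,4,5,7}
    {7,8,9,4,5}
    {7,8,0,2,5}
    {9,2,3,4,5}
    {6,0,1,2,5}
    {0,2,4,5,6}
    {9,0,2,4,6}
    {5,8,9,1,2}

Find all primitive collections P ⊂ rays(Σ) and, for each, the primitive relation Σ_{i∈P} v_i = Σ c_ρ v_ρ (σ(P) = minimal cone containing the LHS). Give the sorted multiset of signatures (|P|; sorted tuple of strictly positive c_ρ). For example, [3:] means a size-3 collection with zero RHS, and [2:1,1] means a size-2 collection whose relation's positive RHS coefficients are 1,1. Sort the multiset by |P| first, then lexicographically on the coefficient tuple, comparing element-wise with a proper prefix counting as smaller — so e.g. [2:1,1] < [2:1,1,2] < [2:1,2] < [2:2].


Δ(Σ) — 10 vertices, 12 min non-faces:

  P = {6,7}:  v_{6} + v_{7} = 0 ; sig = [2:]
  P = {1,3}:  v_{1} + v_{3} = v_{5} + v_{7} ; sig = [2:1,1]
  P = {6,8}:  v_{6} + v_{8} = v_{1} + v_{5} ; sig = [2:1,1]
  P = {3,6}:  v_{3} + v_{6} = v_{2} + v_{4} + v_{5} ; sig = [2:1,1,1]
  P = {3,8}:  v_{3} + v_{8} = 2·v_{5} + 2·v_{7} ; sig = [2:2,2]
  P = {0,5,9}:  v_{0} + v_{5} + v_{9} = 0 ; sig = [3:]
  P = {1,2,4}:  v_{1} + v_{2} + v_{4} = 0 ; sig = [3:]
  P = {1,5,7}:  v_{1} + v_{5} + v_{7} = v_{8} ; sig = [3:1]
  P = {0,8,9}:  v_{0} + v_{8} + v_{9} = v_{1} + v_{7} ; sig = [3:1,1]
  P = {2,4,8}:  v_{2} + v_{4} + v_{8} = v_{5} + v_{7} ; sig = [3:1,1]
  P = {0,3,9}:  v_{0} + v_{3} + v_{9} = v_{2} + v_{4} + v_{7} ; sig = [3:1,1,1]
  P = {2,4,5,7}:  v_{2} + v_{4} + v_{5} + v_{7} = v_{3} ; sig = [4:1]

so the primitive-relation signature multiset is
[[2:], [2:1,1], [2:1,1], [2:1,1,1], [2:2,2], [3:], [3:], [3:1], [3:1,1], [3:1,1], [3:1,1,1], [4:1]]
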